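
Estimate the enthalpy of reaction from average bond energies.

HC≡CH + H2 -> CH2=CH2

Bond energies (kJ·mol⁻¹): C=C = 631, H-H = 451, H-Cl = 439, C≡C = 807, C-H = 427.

Bonds broken (reactants):
  C≡C: 1 × 807 = 807
  C-H: 2 × 427 = 854
  H-H: 1 × 451 = 451
  Σ(broken) = 2112 kJ
Bonds formed (products):
  C-H: 4 × 427 = 1708
  C=C: 1 × 631 = 631
  Σ(formed) = 2339 kJ
ΔH = Σ(broken) − Σ(formed) = 2112 − 2339 = −227 kJ

ΔH ≈ −227 kJ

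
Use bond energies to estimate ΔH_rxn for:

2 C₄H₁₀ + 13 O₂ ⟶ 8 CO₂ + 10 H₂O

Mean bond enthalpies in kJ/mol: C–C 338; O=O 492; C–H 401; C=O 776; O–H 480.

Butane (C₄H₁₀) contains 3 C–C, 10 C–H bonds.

ΔH ≈ −5572 kJ

Bonds broken (reactants):
  C–C: 6 × 338 = 2028
  C–H: 20 × 401 = 8020
  O=O: 13 × 492 = 6396
  Σ(broken) = 16444 kJ
Bonds formed (products):
  C=O: 16 × 776 = 12416
  O–H: 20 × 480 = 9600
  Σ(formed) = 22016 kJ
ΔH = Σ(broken) − Σ(formed) = 16444 − 22016 = −5572 kJ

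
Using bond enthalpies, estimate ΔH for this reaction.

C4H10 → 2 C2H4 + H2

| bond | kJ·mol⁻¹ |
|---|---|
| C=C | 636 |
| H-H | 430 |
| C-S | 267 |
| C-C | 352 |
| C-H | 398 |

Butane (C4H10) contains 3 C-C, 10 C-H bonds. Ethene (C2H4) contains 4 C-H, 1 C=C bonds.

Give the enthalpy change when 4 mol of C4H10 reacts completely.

Bonds broken (reactants):
  C-C: 3 × 352 = 1056
  C-H: 10 × 398 = 3980
  Σ(broken) = 5036 kJ
Bonds formed (products):
  C-H: 8 × 398 = 3184
  C=C: 2 × 636 = 1272
  H-H: 1 × 430 = 430
  Σ(formed) = 4886 kJ
ΔH = Σ(broken) − Σ(formed) = 5036 − 4886 = +150 kJ
For 4× the reaction as written: 4 × (+150) = +600 kJ

ΔH = +600 kJ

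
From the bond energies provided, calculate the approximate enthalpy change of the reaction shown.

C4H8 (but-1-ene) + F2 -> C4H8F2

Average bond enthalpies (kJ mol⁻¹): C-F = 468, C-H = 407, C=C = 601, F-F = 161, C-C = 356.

Bonds broken (reactants):
  C-C: 2 × 356 = 712
  C-H: 8 × 407 = 3256
  C=C: 1 × 601 = 601
  F-F: 1 × 161 = 161
  Σ(broken) = 4730 kJ
Bonds formed (products):
  C-C: 3 × 356 = 1068
  C-F: 2 × 468 = 936
  C-H: 8 × 407 = 3256
  Σ(formed) = 5260 kJ
ΔH = Σ(broken) − Σ(formed) = 4730 − 5260 = −530 kJ

ΔH ≈ −530 kJ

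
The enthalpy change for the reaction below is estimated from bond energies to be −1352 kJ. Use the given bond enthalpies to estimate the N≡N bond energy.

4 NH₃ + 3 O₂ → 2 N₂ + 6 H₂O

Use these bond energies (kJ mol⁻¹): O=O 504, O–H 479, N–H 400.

D(N≡N) ≈ 958 kJ/mol

Let D be the N≡N bond energy.
Σ(broken) = 12×400 + 3×504 = 6312
Σ(formed) = 2×D + 12×479 = 5748 + 2D
ΔH = Σ(broken) − Σ(formed) = (6312) − (5748 + 2D) = +564 − 2D
Setting this equal to −1352 kJ gives 2D = 1916, so D = 958 kJ/mol.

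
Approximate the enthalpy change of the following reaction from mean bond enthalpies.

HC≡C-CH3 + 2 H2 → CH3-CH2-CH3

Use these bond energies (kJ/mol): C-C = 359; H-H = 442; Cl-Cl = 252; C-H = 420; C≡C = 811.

ΔH ≈ −344 kJ

Bonds broken (reactants):
  C≡C: 1 × 811 = 811
  C-C: 1 × 359 = 359
  C-H: 4 × 420 = 1680
  H-H: 2 × 442 = 884
  Σ(broken) = 3734 kJ
Bonds formed (products):
  C-C: 2 × 359 = 718
  C-H: 8 × 420 = 3360
  Σ(formed) = 4078 kJ
ΔH = Σ(broken) − Σ(formed) = 3734 − 4078 = −344 kJ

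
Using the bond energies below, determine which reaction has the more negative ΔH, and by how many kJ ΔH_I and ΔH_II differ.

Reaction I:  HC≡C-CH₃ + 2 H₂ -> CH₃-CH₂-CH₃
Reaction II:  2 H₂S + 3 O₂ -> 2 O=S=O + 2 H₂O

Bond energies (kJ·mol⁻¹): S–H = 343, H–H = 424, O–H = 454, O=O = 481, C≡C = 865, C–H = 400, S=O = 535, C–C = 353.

Reaction I:
  Bonds broken (reactants):
    C≡C: 1 × 865 = 865
    C–C: 1 × 353 = 353
    C–H: 4 × 400 = 1600
    H–H: 2 × 424 = 848
    Σ(broken) = 3666 kJ
  Bonds formed (products):
    C–C: 2 × 353 = 706
    C–H: 8 × 400 = 3200
    Σ(formed) = 3906 kJ
  ΔH_I = 3666 − 3906 = −240 kJ
Reaction II:
  Bonds broken (reactants):
    O=O: 3 × 481 = 1443
    S–H: 4 × 343 = 1372
    Σ(broken) = 2815 kJ
  Bonds formed (products):
    O–H: 4 × 454 = 1816
    S=O: 4 × 535 = 2140
    Σ(formed) = 3956 kJ
  ΔH_II = 2815 − 3956 = −1141 kJ
ΔH_I − ΔH_II = +901 kJ, so reaction II has the more negative ΔH; |ΔH_I − ΔH_II| = 901 kJ.

Reaction II, by 901 kJ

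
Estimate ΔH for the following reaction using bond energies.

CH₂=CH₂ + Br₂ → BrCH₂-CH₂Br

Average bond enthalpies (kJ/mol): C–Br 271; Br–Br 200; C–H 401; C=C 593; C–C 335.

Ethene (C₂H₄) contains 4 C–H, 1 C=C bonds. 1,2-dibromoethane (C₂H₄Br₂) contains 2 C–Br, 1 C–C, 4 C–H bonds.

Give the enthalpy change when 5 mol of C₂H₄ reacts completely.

ΔH = −420 kJ

Bonds broken (reactants):
  Br–Br: 1 × 200 = 200
  C–H: 4 × 401 = 1604
  C=C: 1 × 593 = 593
  Σ(broken) = 2397 kJ
Bonds formed (products):
  C–Br: 2 × 271 = 542
  C–C: 1 × 335 = 335
  C–H: 4 × 401 = 1604
  Σ(formed) = 2481 kJ
ΔH = Σ(broken) − Σ(formed) = 2397 − 2481 = −84 kJ
For 5× the reaction as written: 5 × (−84) = −420 kJ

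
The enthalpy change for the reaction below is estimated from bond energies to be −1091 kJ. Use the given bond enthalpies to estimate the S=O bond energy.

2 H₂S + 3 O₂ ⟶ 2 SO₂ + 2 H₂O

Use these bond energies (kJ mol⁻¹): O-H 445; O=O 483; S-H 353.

D(S=O) ≈ 543 kJ/mol

Let D be the S=O bond energy.
Σ(broken) = 3×483 + 4×353 = 2861
Σ(formed) = 4×445 + 4×D = 1780 + 4D
ΔH = Σ(broken) − Σ(formed) = (2861) − (1780 + 4D) = +1081 − 4D
Setting this equal to −1091 kJ gives 4D = 2172, so D = 543 kJ/mol.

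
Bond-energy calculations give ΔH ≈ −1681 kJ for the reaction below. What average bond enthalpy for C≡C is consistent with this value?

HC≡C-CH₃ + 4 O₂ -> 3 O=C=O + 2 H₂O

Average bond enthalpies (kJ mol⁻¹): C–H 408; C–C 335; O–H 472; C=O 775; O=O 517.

D(C≡C) ≈ 822 kJ/mol

Let D be the C≡C bond energy.
Σ(broken) = 1×D + 1×335 + 4×408 + 4×517 = 4035 + D
Σ(formed) = 6×775 + 4×472 = 6538
ΔH = Σ(broken) − Σ(formed) = (4035 + D) − (6538) = −2503 + D
Setting this equal to −1681 kJ gives D = 822 kJ/mol.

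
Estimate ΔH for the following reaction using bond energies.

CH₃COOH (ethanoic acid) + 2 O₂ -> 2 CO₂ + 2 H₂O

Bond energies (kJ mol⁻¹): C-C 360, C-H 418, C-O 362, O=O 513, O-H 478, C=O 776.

ΔH ≈ −760 kJ

Bonds broken (reactants):
  C-C: 1 × 360 = 360
  C-H: 3 × 418 = 1254
  C-O: 1 × 362 = 362
  C=O: 1 × 776 = 776
  O-H: 1 × 478 = 478
  O=O: 2 × 513 = 1026
  Σ(broken) = 4256 kJ
Bonds formed (products):
  C=O: 4 × 776 = 3104
  O-H: 4 × 478 = 1912
  Σ(formed) = 5016 kJ
ΔH = Σ(broken) − Σ(formed) = 4256 − 5016 = −760 kJ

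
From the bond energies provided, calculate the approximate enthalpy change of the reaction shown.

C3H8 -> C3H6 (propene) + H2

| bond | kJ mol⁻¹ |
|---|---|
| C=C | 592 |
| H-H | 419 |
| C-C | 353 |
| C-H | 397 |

ΔH ≈ +136 kJ

Bonds broken (reactants):
  C-C: 2 × 353 = 706
  C-H: 8 × 397 = 3176
  Σ(broken) = 3882 kJ
Bonds formed (products):
  C-C: 1 × 353 = 353
  C-H: 6 × 397 = 2382
  C=C: 1 × 592 = 592
  H-H: 1 × 419 = 419
  Σ(formed) = 3746 kJ
ΔH = Σ(broken) − Σ(formed) = 3882 − 3746 = +136 kJ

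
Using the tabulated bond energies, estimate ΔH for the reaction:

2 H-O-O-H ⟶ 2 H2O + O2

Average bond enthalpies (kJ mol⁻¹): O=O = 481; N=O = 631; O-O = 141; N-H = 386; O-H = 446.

Bonds broken (reactants):
  O-H: 4 × 446 = 1784
  O-O: 2 × 141 = 282
  Σ(broken) = 2066 kJ
Bonds formed (products):
  O-H: 4 × 446 = 1784
  O=O: 1 × 481 = 481
  Σ(formed) = 2265 kJ
ΔH = Σ(broken) − Σ(formed) = 2066 − 2265 = −199 kJ

ΔH ≈ −199 kJ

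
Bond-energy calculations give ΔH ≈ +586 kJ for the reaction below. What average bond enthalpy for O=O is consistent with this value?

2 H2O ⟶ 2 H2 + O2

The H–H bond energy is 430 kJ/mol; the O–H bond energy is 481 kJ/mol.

D(O=O) ≈ 478 kJ/mol

Let D be the O=O bond energy.
Σ(broken) = 4×481 = 1924
Σ(formed) = 2×430 + 1×D = 860 + D
ΔH = Σ(broken) − Σ(formed) = (1924) − (860 + D) = +1064 − D
Setting this equal to +586 kJ gives D = 478 kJ/mol.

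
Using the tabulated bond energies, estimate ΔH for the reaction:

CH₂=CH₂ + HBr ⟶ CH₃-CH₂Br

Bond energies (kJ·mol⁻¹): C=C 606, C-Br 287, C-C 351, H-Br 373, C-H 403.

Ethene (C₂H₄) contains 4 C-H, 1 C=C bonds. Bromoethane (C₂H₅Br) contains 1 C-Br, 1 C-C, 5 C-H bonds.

Bonds broken (reactants):
  C-H: 4 × 403 = 1612
  C=C: 1 × 606 = 606
  H-Br: 1 × 373 = 373
  Σ(broken) = 2591 kJ
Bonds formed (products):
  C-Br: 1 × 287 = 287
  C-C: 1 × 351 = 351
  C-H: 5 × 403 = 2015
  Σ(formed) = 2653 kJ
ΔH = Σ(broken) − Σ(formed) = 2591 − 2653 = −62 kJ

ΔH ≈ −62 kJ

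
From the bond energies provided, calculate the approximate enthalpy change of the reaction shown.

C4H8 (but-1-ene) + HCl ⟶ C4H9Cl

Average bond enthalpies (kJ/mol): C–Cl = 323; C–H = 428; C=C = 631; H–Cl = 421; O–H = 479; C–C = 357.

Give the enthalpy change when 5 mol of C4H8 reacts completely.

Bonds broken (reactants):
  C–C: 2 × 357 = 714
  C–H: 8 × 428 = 3424
  C=C: 1 × 631 = 631
  H–Cl: 1 × 421 = 421
  Σ(broken) = 5190 kJ
Bonds formed (products):
  C–C: 3 × 357 = 1071
  C–Cl: 1 × 323 = 323
  C–H: 9 × 428 = 3852
  Σ(formed) = 5246 kJ
ΔH = Σ(broken) − Σ(formed) = 5190 − 5246 = −56 kJ
For 5× the reaction as written: 5 × (−56) = −280 kJ

ΔH = −280 kJ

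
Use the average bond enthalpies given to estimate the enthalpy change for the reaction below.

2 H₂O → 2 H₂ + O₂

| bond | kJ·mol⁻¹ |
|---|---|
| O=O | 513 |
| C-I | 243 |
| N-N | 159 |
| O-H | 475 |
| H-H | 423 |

ΔH ≈ +541 kJ

Bonds broken (reactants):
  O-H: 4 × 475 = 1900
  Σ(broken) = 1900 kJ
Bonds formed (products):
  H-H: 2 × 423 = 846
  O=O: 1 × 513 = 513
  Σ(formed) = 1359 kJ
ΔH = Σ(broken) − Σ(formed) = 1900 − 1359 = +541 kJ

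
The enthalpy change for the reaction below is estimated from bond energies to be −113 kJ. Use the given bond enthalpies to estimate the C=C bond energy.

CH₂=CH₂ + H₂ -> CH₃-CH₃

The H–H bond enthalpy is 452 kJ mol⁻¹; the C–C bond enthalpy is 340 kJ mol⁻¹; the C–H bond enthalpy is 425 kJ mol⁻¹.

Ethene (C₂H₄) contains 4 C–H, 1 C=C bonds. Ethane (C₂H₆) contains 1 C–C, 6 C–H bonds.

D(C=C) ≈ 625 kJ/mol

Let D be the C=C bond energy.
Σ(broken) = 4×425 + 1×D + 1×452 = 2152 + D
Σ(formed) = 1×340 + 6×425 = 2890
ΔH = Σ(broken) − Σ(formed) = (2152 + D) − (2890) = −738 + D
Setting this equal to −113 kJ gives D = 625 kJ/mol.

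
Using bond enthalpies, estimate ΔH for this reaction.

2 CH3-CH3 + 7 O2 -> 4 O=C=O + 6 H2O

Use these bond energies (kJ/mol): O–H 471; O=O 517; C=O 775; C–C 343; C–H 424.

ΔH ≈ −2459 kJ

Bonds broken (reactants):
  C–C: 2 × 343 = 686
  C–H: 12 × 424 = 5088
  O=O: 7 × 517 = 3619
  Σ(broken) = 9393 kJ
Bonds formed (products):
  C=O: 8 × 775 = 6200
  O–H: 12 × 471 = 5652
  Σ(formed) = 11852 kJ
ΔH = Σ(broken) − Σ(formed) = 9393 − 11852 = −2459 kJ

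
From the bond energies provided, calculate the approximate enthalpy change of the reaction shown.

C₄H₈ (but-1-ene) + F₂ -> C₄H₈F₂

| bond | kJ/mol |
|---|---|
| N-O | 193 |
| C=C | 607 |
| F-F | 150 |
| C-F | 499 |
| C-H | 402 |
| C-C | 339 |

ΔH ≈ −580 kJ

Bonds broken (reactants):
  C-C: 2 × 339 = 678
  C-H: 8 × 402 = 3216
  C=C: 1 × 607 = 607
  F-F: 1 × 150 = 150
  Σ(broken) = 4651 kJ
Bonds formed (products):
  C-C: 3 × 339 = 1017
  C-F: 2 × 499 = 998
  C-H: 8 × 402 = 3216
  Σ(formed) = 5231 kJ
ΔH = Σ(broken) − Σ(formed) = 4651 − 5231 = −580 kJ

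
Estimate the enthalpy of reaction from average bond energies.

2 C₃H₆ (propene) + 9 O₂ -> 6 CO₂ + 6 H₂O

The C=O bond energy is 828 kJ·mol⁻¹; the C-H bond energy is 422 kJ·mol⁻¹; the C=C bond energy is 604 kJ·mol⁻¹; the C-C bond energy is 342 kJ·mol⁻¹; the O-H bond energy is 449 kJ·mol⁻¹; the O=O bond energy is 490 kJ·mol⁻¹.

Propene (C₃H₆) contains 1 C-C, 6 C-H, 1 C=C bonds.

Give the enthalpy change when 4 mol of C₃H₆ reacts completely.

ΔH = −7916 kJ

Bonds broken (reactants):
  C-C: 2 × 342 = 684
  C-H: 12 × 422 = 5064
  C=C: 2 × 604 = 1208
  O=O: 9 × 490 = 4410
  Σ(broken) = 11366 kJ
Bonds formed (products):
  C=O: 12 × 828 = 9936
  O-H: 12 × 449 = 5388
  Σ(formed) = 15324 kJ
ΔH = Σ(broken) − Σ(formed) = 11366 − 15324 = −3958 kJ
For 2× the reaction as written: 2 × (−3958) = −7916 kJ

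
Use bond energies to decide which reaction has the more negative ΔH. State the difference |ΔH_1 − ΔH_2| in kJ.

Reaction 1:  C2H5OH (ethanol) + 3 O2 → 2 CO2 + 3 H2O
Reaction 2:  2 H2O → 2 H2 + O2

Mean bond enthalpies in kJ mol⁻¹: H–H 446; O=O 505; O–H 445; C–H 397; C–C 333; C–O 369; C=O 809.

Reaction 1:
  Bonds broken (reactants):
    C–C: 1 × 333 = 333
    C–H: 5 × 397 = 1985
    C–O: 1 × 369 = 369
    O–H: 1 × 445 = 445
    O=O: 3 × 505 = 1515
    Σ(broken) = 4647 kJ
  Bonds formed (products):
    C=O: 4 × 809 = 3236
    O–H: 6 × 445 = 2670
    Σ(formed) = 5906 kJ
  ΔH_1 = 4647 − 5906 = −1259 kJ
Reaction 2:
  Bonds broken (reactants):
    O–H: 4 × 445 = 1780
    Σ(broken) = 1780 kJ
  Bonds formed (products):
    H–H: 2 × 446 = 892
    O=O: 1 × 505 = 505
    Σ(formed) = 1397 kJ
  ΔH_2 = 1780 − 1397 = +383 kJ
ΔH_1 − ΔH_2 = −1642 kJ, so reaction 1 has the more negative ΔH; |ΔH_1 − ΔH_2| = 1642 kJ.

Reaction 1, by 1642 kJ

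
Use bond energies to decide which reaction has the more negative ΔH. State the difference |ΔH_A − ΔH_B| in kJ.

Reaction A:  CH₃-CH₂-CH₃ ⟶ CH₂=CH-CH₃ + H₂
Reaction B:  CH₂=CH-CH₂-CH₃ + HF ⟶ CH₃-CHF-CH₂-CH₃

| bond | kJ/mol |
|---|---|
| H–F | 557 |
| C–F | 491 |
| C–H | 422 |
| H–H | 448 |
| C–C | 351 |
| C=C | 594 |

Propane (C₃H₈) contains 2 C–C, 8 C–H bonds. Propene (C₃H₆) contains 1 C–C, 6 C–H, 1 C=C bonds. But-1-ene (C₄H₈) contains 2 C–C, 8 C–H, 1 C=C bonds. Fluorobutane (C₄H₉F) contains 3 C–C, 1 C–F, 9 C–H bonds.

Reaction B, by 266 kJ

Reaction A:
  Bonds broken (reactants):
    C–C: 2 × 351 = 702
    C–H: 8 × 422 = 3376
    Σ(broken) = 4078 kJ
  Bonds formed (products):
    C–C: 1 × 351 = 351
    C–H: 6 × 422 = 2532
    C=C: 1 × 594 = 594
    H–H: 1 × 448 = 448
    Σ(formed) = 3925 kJ
  ΔH_A = 4078 − 3925 = +153 kJ
Reaction B:
  Bonds broken (reactants):
    C–C: 2 × 351 = 702
    C–H: 8 × 422 = 3376
    C=C: 1 × 594 = 594
    H–F: 1 × 557 = 557
    Σ(broken) = 5229 kJ
  Bonds formed (products):
    C–C: 3 × 351 = 1053
    C–F: 1 × 491 = 491
    C–H: 9 × 422 = 3798
    Σ(formed) = 5342 kJ
  ΔH_B = 5229 − 5342 = −113 kJ
ΔH_A − ΔH_B = +266 kJ, so reaction B has the more negative ΔH; |ΔH_A − ΔH_B| = 266 kJ.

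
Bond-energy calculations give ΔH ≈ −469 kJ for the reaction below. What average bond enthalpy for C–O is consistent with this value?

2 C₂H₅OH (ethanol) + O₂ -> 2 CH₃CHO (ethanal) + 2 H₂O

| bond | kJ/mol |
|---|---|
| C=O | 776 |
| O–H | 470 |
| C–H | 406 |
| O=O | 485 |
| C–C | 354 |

Let D be the C–O bond energy.
Σ(broken) = 2×354 + 10×406 + 2×D + 2×470 + 1×485 = 6193 + 2D
Σ(formed) = 2×354 + 8×406 + 2×776 + 4×470 = 7388
ΔH = Σ(broken) − Σ(formed) = (6193 + 2D) − (7388) = −1195 + 2D
Setting this equal to −469 kJ gives 2D = 726, so D = 363 kJ/mol.

D(C–O) ≈ 363 kJ/mol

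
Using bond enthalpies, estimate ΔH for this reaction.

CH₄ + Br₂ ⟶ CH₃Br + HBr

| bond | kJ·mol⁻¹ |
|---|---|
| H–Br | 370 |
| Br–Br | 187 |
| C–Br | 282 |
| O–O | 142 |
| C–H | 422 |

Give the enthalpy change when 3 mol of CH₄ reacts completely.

Bonds broken (reactants):
  Br–Br: 1 × 187 = 187
  C–H: 4 × 422 = 1688
  Σ(broken) = 1875 kJ
Bonds formed (products):
  C–Br: 1 × 282 = 282
  C–H: 3 × 422 = 1266
  H–Br: 1 × 370 = 370
  Σ(formed) = 1918 kJ
ΔH = Σ(broken) − Σ(formed) = 1875 − 1918 = −43 kJ
For 3× the reaction as written: 3 × (−43) = −129 kJ

ΔH = −129 kJ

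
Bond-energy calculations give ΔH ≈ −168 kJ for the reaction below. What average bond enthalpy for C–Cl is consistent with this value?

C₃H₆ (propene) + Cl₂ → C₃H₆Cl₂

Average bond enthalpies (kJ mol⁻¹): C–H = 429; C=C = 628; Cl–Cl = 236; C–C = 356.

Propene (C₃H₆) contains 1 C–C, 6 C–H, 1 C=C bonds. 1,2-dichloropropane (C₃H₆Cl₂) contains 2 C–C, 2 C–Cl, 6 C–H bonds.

Let D be the C–Cl bond energy.
Σ(broken) = 1×356 + 6×429 + 1×628 + 1×236 = 3794
Σ(formed) = 2×356 + 2×D + 6×429 = 3286 + 2D
ΔH = Σ(broken) − Σ(formed) = (3794) − (3286 + 2D) = +508 − 2D
Setting this equal to −168 kJ gives 2D = 676, so D = 338 kJ/mol.

D(C–Cl) ≈ 338 kJ/mol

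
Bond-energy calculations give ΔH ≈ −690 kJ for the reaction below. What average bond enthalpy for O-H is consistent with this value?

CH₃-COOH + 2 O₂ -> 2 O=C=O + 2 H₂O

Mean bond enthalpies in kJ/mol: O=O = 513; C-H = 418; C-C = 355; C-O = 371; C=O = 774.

D(O-H) ≈ 458 kJ/mol

Let D be the O-H bond energy.
Σ(broken) = 1×355 + 3×418 + 1×371 + 1×774 + 1×D + 2×513 = 3780 + D
Σ(formed) = 4×774 + 4×D = 3096 + 4D
ΔH = Σ(broken) − Σ(formed) = (3780 + D) − (3096 + 4D) = +684 − 3D
Setting this equal to −690 kJ gives 3D = 1374, so D = 458 kJ/mol.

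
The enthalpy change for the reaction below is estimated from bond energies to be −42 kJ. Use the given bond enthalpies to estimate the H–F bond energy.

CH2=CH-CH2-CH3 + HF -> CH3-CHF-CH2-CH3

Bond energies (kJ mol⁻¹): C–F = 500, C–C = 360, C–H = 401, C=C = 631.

D(H–F) ≈ 588 kJ/mol

Let D be the H–F bond energy.
Σ(broken) = 2×360 + 8×401 + 1×631 + 1×D = 4559 + D
Σ(formed) = 3×360 + 1×500 + 9×401 = 5189
ΔH = Σ(broken) − Σ(formed) = (4559 + D) − (5189) = −630 + D
Setting this equal to −42 kJ gives D = 588 kJ/mol.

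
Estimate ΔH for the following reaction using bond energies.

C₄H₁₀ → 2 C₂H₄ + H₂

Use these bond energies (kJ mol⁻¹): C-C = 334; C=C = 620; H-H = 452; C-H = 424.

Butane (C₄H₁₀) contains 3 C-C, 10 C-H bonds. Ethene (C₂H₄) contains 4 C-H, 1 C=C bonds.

Bonds broken (reactants):
  C-C: 3 × 334 = 1002
  C-H: 10 × 424 = 4240
  Σ(broken) = 5242 kJ
Bonds formed (products):
  C-H: 8 × 424 = 3392
  C=C: 2 × 620 = 1240
  H-H: 1 × 452 = 452
  Σ(formed) = 5084 kJ
ΔH = Σ(broken) − Σ(formed) = 5242 − 5084 = +158 kJ

ΔH ≈ +158 kJ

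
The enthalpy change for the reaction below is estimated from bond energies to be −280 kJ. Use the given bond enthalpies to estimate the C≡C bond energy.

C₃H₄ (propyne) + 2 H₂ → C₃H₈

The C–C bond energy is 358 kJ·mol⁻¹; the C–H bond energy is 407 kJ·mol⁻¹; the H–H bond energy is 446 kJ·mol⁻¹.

Let D be the C≡C bond energy.
Σ(broken) = 1×D + 1×358 + 4×407 + 2×446 = 2878 + D
Σ(formed) = 2×358 + 8×407 = 3972
ΔH = Σ(broken) − Σ(formed) = (2878 + D) − (3972) = −1094 + D
Setting this equal to −280 kJ gives D = 814 kJ/mol.

D(C≡C) ≈ 814 kJ/mol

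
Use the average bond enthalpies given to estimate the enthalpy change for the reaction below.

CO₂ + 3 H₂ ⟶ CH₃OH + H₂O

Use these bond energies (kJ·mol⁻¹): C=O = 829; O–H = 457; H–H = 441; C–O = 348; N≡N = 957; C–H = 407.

ΔH ≈ +41 kJ

Bonds broken (reactants):
  C=O: 2 × 829 = 1658
  H–H: 3 × 441 = 1323
  Σ(broken) = 2981 kJ
Bonds formed (products):
  C–H: 3 × 407 = 1221
  C–O: 1 × 348 = 348
  O–H: 3 × 457 = 1371
  Σ(formed) = 2940 kJ
ΔH = Σ(broken) − Σ(formed) = 2981 − 2940 = +41 kJ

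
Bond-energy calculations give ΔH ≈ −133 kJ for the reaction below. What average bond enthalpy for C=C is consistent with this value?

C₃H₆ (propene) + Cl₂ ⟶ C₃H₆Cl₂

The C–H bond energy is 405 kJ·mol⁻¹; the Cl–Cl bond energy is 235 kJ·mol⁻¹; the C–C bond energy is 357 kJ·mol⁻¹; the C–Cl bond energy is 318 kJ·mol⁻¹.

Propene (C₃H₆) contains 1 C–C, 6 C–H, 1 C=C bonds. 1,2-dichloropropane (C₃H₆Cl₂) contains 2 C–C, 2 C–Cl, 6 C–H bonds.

D(C=C) ≈ 625 kJ/mol

Let D be the C=C bond energy.
Σ(broken) = 1×357 + 6×405 + 1×D + 1×235 = 3022 + D
Σ(formed) = 2×357 + 2×318 + 6×405 = 3780
ΔH = Σ(broken) − Σ(formed) = (3022 + D) − (3780) = −758 + D
Setting this equal to −133 kJ gives D = 625 kJ/mol.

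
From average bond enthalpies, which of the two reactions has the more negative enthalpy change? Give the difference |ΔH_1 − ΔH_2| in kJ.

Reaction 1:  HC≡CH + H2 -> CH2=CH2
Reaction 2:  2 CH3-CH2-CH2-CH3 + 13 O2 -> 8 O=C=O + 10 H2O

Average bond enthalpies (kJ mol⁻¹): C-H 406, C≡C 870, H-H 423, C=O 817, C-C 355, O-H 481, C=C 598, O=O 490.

Reaction 2, by 5955 kJ

Reaction 1:
  Bonds broken (reactants):
    C≡C: 1 × 870 = 870
    C-H: 2 × 406 = 812
    H-H: 1 × 423 = 423
    Σ(broken) = 2105 kJ
  Bonds formed (products):
    C-H: 4 × 406 = 1624
    C=C: 1 × 598 = 598
    Σ(formed) = 2222 kJ
  ΔH_1 = 2105 − 2222 = −117 kJ
Reaction 2:
  Bonds broken (reactants):
    C-C: 6 × 355 = 2130
    C-H: 20 × 406 = 8120
    O=O: 13 × 490 = 6370
    Σ(broken) = 16620 kJ
  Bonds formed (products):
    C=O: 16 × 817 = 13072
    O-H: 20 × 481 = 9620
    Σ(formed) = 22692 kJ
  ΔH_2 = 16620 − 22692 = −6072 kJ
ΔH_1 − ΔH_2 = +5955 kJ, so reaction 2 has the more negative ΔH; |ΔH_1 − ΔH_2| = 5955 kJ.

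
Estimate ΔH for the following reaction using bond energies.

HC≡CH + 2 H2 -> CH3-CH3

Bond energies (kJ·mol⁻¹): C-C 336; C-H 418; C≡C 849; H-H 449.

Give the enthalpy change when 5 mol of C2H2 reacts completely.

Bonds broken (reactants):
  C≡C: 1 × 849 = 849
  C-H: 2 × 418 = 836
  H-H: 2 × 449 = 898
  Σ(broken) = 2583 kJ
Bonds formed (products):
  C-C: 1 × 336 = 336
  C-H: 6 × 418 = 2508
  Σ(formed) = 2844 kJ
ΔH = Σ(broken) − Σ(formed) = 2583 − 2844 = −261 kJ
For 5× the reaction as written: 5 × (−261) = −1305 kJ

ΔH = −1305 kJ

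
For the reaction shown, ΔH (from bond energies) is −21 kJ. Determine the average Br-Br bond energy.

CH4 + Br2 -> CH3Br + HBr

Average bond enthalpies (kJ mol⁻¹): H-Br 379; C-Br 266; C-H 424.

D(Br-Br) ≈ 200 kJ/mol

Let D be the Br-Br bond energy.
Σ(broken) = 1×D + 4×424 = 1696 + D
Σ(formed) = 1×266 + 3×424 + 1×379 = 1917
ΔH = Σ(broken) − Σ(formed) = (1696 + D) − (1917) = −221 + D
Setting this equal to −21 kJ gives D = 200 kJ/mol.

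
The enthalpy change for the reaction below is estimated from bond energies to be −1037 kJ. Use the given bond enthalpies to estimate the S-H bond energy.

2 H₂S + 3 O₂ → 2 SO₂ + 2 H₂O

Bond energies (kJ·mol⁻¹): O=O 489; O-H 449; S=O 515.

Let D be the S-H bond energy.
Σ(broken) = 3×489 + 4×D = 1467 + 4D
Σ(formed) = 4×449 + 4×515 = 3856
ΔH = Σ(broken) − Σ(formed) = (1467 + 4D) − (3856) = −2389 + 4D
Setting this equal to −1037 kJ gives 4D = 1352, so D = 338 kJ/mol.

D(S-H) ≈ 338 kJ/mol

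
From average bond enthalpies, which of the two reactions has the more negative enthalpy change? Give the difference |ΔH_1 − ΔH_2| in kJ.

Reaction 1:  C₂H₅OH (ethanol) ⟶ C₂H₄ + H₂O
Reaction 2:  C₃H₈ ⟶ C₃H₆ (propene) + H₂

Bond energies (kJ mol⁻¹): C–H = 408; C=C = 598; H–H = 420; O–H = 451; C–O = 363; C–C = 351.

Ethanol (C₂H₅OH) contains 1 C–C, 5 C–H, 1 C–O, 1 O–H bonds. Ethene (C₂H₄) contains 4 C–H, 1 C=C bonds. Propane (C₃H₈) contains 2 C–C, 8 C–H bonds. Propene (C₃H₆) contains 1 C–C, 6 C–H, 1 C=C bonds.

Reaction 1:
  Bonds broken (reactants):
    C–C: 1 × 351 = 351
    C–H: 5 × 408 = 2040
    C–O: 1 × 363 = 363
    O–H: 1 × 451 = 451
    Σ(broken) = 3205 kJ
  Bonds formed (products):
    C–H: 4 × 408 = 1632
    C=C: 1 × 598 = 598
    O–H: 2 × 451 = 902
    Σ(formed) = 3132 kJ
  ΔH_1 = 3205 − 3132 = +73 kJ
Reaction 2:
  Bonds broken (reactants):
    C–C: 2 × 351 = 702
    C–H: 8 × 408 = 3264
    Σ(broken) = 3966 kJ
  Bonds formed (products):
    C–C: 1 × 351 = 351
    C–H: 6 × 408 = 2448
    C=C: 1 × 598 = 598
    H–H: 1 × 420 = 420
    Σ(formed) = 3817 kJ
  ΔH_2 = 3966 − 3817 = +149 kJ
ΔH_1 − ΔH_2 = −76 kJ, so reaction 1 has the more negative ΔH; |ΔH_1 − ΔH_2| = 76 kJ.

Reaction 1, by 76 kJ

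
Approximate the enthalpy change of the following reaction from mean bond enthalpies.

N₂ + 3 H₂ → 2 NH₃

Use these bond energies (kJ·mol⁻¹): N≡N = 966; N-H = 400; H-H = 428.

Bonds broken (reactants):
  H-H: 3 × 428 = 1284
  N≡N: 1 × 966 = 966
  Σ(broken) = 2250 kJ
Bonds formed (products):
  N-H: 6 × 400 = 2400
  Σ(formed) = 2400 kJ
ΔH = Σ(broken) − Σ(formed) = 2250 − 2400 = −150 kJ

ΔH ≈ −150 kJ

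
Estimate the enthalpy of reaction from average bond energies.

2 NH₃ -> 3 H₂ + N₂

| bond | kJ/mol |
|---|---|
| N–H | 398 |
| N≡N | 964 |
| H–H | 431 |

ΔH ≈ +131 kJ

Bonds broken (reactants):
  N–H: 6 × 398 = 2388
  Σ(broken) = 2388 kJ
Bonds formed (products):
  H–H: 3 × 431 = 1293
  N≡N: 1 × 964 = 964
  Σ(formed) = 2257 kJ
ΔH = Σ(broken) − Σ(formed) = 2388 − 2257 = +131 kJ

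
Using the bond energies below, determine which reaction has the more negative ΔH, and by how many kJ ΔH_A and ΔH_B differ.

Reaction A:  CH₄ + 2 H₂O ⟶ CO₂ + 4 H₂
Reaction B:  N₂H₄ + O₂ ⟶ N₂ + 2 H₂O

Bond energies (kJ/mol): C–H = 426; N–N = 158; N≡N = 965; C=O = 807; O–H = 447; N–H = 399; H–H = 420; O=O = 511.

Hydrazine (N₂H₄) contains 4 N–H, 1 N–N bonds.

Reaction A:
  Bonds broken (reactants):
    C–H: 4 × 426 = 1704
    O–H: 4 × 447 = 1788
    Σ(broken) = 3492 kJ
  Bonds formed (products):
    C=O: 2 × 807 = 1614
    H–H: 4 × 420 = 1680
    Σ(formed) = 3294 kJ
  ΔH_A = 3492 − 3294 = +198 kJ
Reaction B:
  Bonds broken (reactants):
    N–H: 4 × 399 = 1596
    N–N: 1 × 158 = 158
    O=O: 1 × 511 = 511
    Σ(broken) = 2265 kJ
  Bonds formed (products):
    N≡N: 1 × 965 = 965
    O–H: 4 × 447 = 1788
    Σ(formed) = 2753 kJ
  ΔH_B = 2265 − 2753 = −488 kJ
ΔH_A − ΔH_B = +686 kJ, so reaction B has the more negative ΔH; |ΔH_A − ΔH_B| = 686 kJ.

Reaction B, by 686 kJ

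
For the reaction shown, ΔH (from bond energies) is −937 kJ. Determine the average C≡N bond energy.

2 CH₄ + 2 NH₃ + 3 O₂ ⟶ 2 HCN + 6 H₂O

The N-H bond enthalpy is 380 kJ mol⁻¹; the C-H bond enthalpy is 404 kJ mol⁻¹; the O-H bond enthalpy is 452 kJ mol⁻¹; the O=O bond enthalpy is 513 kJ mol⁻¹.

D(C≡N) ≈ 878 kJ/mol

Let D be the C≡N bond energy.
Σ(broken) = 8×404 + 6×380 + 3×513 = 7051
Σ(formed) = 2×D + 2×404 + 12×452 = 6232 + 2D
ΔH = Σ(broken) − Σ(formed) = (7051) − (6232 + 2D) = +819 − 2D
Setting this equal to −937 kJ gives 2D = 1756, so D = 878 kJ/mol.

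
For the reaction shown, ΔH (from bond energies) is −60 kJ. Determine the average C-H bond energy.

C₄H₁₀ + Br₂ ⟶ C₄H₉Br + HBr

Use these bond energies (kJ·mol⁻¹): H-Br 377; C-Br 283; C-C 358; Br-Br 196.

Let D be the C-H bond energy.
Σ(broken) = 1×196 + 3×358 + 10×D = 1270 + 10D
Σ(formed) = 1×283 + 3×358 + 9×D + 1×377 = 1734 + 9D
ΔH = Σ(broken) − Σ(formed) = (1270 + 10D) − (1734 + 9D) = −464 + D
Setting this equal to −60 kJ gives D = 404 kJ/mol.

D(C-H) ≈ 404 kJ/mol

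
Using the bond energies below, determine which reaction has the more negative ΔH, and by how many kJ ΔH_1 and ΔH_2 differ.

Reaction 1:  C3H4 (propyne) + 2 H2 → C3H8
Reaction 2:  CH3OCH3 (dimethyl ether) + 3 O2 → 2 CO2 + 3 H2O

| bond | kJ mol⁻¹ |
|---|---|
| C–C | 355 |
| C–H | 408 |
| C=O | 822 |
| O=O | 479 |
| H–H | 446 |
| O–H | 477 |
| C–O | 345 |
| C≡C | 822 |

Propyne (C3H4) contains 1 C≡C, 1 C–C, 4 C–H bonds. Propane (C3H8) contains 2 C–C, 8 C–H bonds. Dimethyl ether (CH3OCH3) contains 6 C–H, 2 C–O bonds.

Reaction 1:
  Bonds broken (reactants):
    C≡C: 1 × 822 = 822
    C–C: 1 × 355 = 355
    C–H: 4 × 408 = 1632
    H–H: 2 × 446 = 892
    Σ(broken) = 3701 kJ
  Bonds formed (products):
    C–C: 2 × 355 = 710
    C–H: 8 × 408 = 3264
    Σ(formed) = 3974 kJ
  ΔH_1 = 3701 − 3974 = −273 kJ
Reaction 2:
  Bonds broken (reactants):
    C–H: 6 × 408 = 2448
    C–O: 2 × 345 = 690
    O=O: 3 × 479 = 1437
    Σ(broken) = 4575 kJ
  Bonds formed (products):
    C=O: 4 × 822 = 3288
    O–H: 6 × 477 = 2862
    Σ(formed) = 6150 kJ
  ΔH_2 = 4575 − 6150 = −1575 kJ
ΔH_1 − ΔH_2 = +1302 kJ, so reaction 2 has the more negative ΔH; |ΔH_1 − ΔH_2| = 1302 kJ.

Reaction 2, by 1302 kJ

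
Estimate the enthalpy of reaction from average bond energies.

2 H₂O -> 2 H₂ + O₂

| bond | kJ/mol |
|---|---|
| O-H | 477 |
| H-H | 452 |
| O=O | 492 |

ΔH ≈ +512 kJ

Bonds broken (reactants):
  O-H: 4 × 477 = 1908
  Σ(broken) = 1908 kJ
Bonds formed (products):
  H-H: 2 × 452 = 904
  O=O: 1 × 492 = 492
  Σ(formed) = 1396 kJ
ΔH = Σ(broken) − Σ(formed) = 1908 − 1396 = +512 kJ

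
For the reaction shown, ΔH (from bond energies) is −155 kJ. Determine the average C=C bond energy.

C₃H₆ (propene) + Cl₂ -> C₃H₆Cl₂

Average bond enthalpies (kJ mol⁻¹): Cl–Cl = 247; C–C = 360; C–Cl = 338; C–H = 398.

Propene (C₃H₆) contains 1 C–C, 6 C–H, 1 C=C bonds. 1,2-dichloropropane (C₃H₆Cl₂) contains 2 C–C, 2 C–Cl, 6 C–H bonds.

D(C=C) ≈ 634 kJ/mol

Let D be the C=C bond energy.
Σ(broken) = 1×360 + 6×398 + 1×D + 1×247 = 2995 + D
Σ(formed) = 2×360 + 2×338 + 6×398 = 3784
ΔH = Σ(broken) − Σ(formed) = (2995 + D) − (3784) = −789 + D
Setting this equal to −155 kJ gives D = 634 kJ/mol.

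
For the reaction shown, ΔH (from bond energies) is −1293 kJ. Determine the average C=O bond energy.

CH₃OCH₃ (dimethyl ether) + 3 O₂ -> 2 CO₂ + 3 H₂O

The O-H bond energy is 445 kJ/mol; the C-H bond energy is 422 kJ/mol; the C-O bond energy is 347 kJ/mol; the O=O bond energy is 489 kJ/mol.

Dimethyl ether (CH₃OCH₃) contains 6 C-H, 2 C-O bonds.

Let D be the C=O bond energy.
Σ(broken) = 6×422 + 2×347 + 3×489 = 4693
Σ(formed) = 4×D + 6×445 = 2670 + 4D
ΔH = Σ(broken) − Σ(formed) = (4693) − (2670 + 4D) = +2023 − 4D
Setting this equal to −1293 kJ gives 4D = 3316, so D = 829 kJ/mol.

D(C=O) ≈ 829 kJ/mol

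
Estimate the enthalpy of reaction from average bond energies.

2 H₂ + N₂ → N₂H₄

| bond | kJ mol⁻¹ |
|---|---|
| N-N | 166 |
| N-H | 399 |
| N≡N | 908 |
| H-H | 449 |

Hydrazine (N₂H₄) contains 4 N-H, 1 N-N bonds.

Bonds broken (reactants):
  H-H: 2 × 449 = 898
  N≡N: 1 × 908 = 908
  Σ(broken) = 1806 kJ
Bonds formed (products):
  N-H: 4 × 399 = 1596
  N-N: 1 × 166 = 166
  Σ(formed) = 1762 kJ
ΔH = Σ(broken) − Σ(formed) = 1806 − 1762 = +44 kJ

ΔH ≈ +44 kJ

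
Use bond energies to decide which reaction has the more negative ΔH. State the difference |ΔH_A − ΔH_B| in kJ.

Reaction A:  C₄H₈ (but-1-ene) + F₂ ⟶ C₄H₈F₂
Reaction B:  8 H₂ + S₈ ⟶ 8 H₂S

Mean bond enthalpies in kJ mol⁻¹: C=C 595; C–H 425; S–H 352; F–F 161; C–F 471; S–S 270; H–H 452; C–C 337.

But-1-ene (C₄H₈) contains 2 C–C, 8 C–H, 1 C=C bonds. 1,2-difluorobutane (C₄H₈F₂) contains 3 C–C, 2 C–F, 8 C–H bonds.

Reaction A:
  Bonds broken (reactants):
    C–C: 2 × 337 = 674
    C–H: 8 × 425 = 3400
    C=C: 1 × 595 = 595
    F–F: 1 × 161 = 161
    Σ(broken) = 4830 kJ
  Bonds formed (products):
    C–C: 3 × 337 = 1011
    C–F: 2 × 471 = 942
    C–H: 8 × 425 = 3400
    Σ(formed) = 5353 kJ
  ΔH_A = 4830 − 5353 = −523 kJ
Reaction B:
  Bonds broken (reactants):
    H–H: 8 × 452 = 3616
    S–S: 8 × 270 = 2160
    Σ(broken) = 5776 kJ
  Bonds formed (products):
    S–H: 16 × 352 = 5632
    Σ(formed) = 5632 kJ
  ΔH_B = 5776 − 5632 = +144 kJ
ΔH_A − ΔH_B = −667 kJ, so reaction A has the more negative ΔH; |ΔH_A − ΔH_B| = 667 kJ.

Reaction A, by 667 kJ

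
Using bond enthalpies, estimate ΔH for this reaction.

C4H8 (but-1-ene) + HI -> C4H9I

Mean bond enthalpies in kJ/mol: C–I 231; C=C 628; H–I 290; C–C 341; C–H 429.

Bonds broken (reactants):
  C–C: 2 × 341 = 682
  C–H: 8 × 429 = 3432
  C=C: 1 × 628 = 628
  H–I: 1 × 290 = 290
  Σ(broken) = 5032 kJ
Bonds formed (products):
  C–C: 3 × 341 = 1023
  C–H: 9 × 429 = 3861
  C–I: 1 × 231 = 231
  Σ(formed) = 5115 kJ
ΔH = Σ(broken) − Σ(formed) = 5032 − 5115 = −83 kJ

ΔH ≈ −83 kJ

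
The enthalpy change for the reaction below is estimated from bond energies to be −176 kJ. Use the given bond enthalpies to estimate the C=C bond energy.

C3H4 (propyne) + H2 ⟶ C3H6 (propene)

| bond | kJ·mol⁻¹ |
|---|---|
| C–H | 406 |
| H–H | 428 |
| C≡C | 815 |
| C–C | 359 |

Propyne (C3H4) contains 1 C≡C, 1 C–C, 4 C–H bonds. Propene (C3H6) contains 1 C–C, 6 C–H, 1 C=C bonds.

Let D be the C=C bond energy.
Σ(broken) = 1×815 + 1×359 + 4×406 + 1×428 = 3226
Σ(formed) = 1×359 + 6×406 + 1×D = 2795 + D
ΔH = Σ(broken) − Σ(formed) = (3226) − (2795 + D) = +431 − D
Setting this equal to −176 kJ gives D = 607 kJ/mol.

D(C=C) ≈ 607 kJ/mol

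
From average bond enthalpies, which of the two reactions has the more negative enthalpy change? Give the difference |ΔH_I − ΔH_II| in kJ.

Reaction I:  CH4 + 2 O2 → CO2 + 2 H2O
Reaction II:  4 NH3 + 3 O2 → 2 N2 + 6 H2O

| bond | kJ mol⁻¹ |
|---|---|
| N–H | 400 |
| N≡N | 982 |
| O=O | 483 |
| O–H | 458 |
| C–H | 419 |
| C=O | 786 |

Reaction II, by 449 kJ

Reaction I:
  Bonds broken (reactants):
    C–H: 4 × 419 = 1676
    O=O: 2 × 483 = 966
    Σ(broken) = 2642 kJ
  Bonds formed (products):
    C=O: 2 × 786 = 1572
    O–H: 4 × 458 = 1832
    Σ(formed) = 3404 kJ
  ΔH_I = 2642 − 3404 = −762 kJ
Reaction II:
  Bonds broken (reactants):
    N–H: 12 × 400 = 4800
    O=O: 3 × 483 = 1449
    Σ(broken) = 6249 kJ
  Bonds formed (products):
    N≡N: 2 × 982 = 1964
    O–H: 12 × 458 = 5496
    Σ(formed) = 7460 kJ
  ΔH_II = 6249 − 7460 = −1211 kJ
ΔH_I − ΔH_II = +449 kJ, so reaction II has the more negative ΔH; |ΔH_I − ΔH_II| = 449 kJ.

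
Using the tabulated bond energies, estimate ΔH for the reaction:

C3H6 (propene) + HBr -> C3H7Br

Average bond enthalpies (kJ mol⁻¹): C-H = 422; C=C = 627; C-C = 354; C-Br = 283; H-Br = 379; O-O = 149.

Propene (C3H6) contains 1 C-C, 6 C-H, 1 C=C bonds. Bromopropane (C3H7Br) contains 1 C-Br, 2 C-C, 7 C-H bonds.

Bonds broken (reactants):
  C-C: 1 × 354 = 354
  C-H: 6 × 422 = 2532
  C=C: 1 × 627 = 627
  H-Br: 1 × 379 = 379
  Σ(broken) = 3892 kJ
Bonds formed (products):
  C-Br: 1 × 283 = 283
  C-C: 2 × 354 = 708
  C-H: 7 × 422 = 2954
  Σ(formed) = 3945 kJ
ΔH = Σ(broken) − Σ(formed) = 3892 − 3945 = −53 kJ

ΔH ≈ −53 kJ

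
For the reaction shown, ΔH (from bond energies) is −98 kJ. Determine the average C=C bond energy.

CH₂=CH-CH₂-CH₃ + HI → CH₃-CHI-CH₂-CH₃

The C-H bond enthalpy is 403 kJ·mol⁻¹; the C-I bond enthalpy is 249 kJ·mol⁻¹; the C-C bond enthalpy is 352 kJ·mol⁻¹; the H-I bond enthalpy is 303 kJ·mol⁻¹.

Let D be the C=C bond energy.
Σ(broken) = 2×352 + 8×403 + 1×D + 1×303 = 4231 + D
Σ(formed) = 3×352 + 9×403 + 1×249 = 4932
ΔH = Σ(broken) − Σ(formed) = (4231 + D) − (4932) = −701 + D
Setting this equal to −98 kJ gives D = 603 kJ/mol.

D(C=C) ≈ 603 kJ/mol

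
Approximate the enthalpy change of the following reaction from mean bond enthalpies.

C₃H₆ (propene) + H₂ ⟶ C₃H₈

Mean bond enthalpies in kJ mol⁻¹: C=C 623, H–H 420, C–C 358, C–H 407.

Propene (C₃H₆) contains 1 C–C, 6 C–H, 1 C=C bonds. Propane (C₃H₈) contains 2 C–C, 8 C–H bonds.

Bonds broken (reactants):
  C–C: 1 × 358 = 358
  C–H: 6 × 407 = 2442
  C=C: 1 × 623 = 623
  H–H: 1 × 420 = 420
  Σ(broken) = 3843 kJ
Bonds formed (products):
  C–C: 2 × 358 = 716
  C–H: 8 × 407 = 3256
  Σ(formed) = 3972 kJ
ΔH = Σ(broken) − Σ(formed) = 3843 − 3972 = −129 kJ

ΔH ≈ −129 kJ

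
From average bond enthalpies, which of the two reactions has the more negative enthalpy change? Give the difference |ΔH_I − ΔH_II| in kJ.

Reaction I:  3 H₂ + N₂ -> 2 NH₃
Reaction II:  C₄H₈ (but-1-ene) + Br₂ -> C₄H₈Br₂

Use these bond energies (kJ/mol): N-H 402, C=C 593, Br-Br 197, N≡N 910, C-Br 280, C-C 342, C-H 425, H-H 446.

Reaction I:
  Bonds broken (reactants):
    H-H: 3 × 446 = 1338
    N≡N: 1 × 910 = 910
    Σ(broken) = 2248 kJ
  Bonds formed (products):
    N-H: 6 × 402 = 2412
    Σ(formed) = 2412 kJ
  ΔH_I = 2248 − 2412 = −164 kJ
Reaction II:
  Bonds broken (reactants):
    Br-Br: 1 × 197 = 197
    C-C: 2 × 342 = 684
    C-H: 8 × 425 = 3400
    C=C: 1 × 593 = 593
    Σ(broken) = 4874 kJ
  Bonds formed (products):
    C-Br: 2 × 280 = 560
    C-C: 3 × 342 = 1026
    C-H: 8 × 425 = 3400
    Σ(formed) = 4986 kJ
  ΔH_II = 4874 − 4986 = −112 kJ
ΔH_I − ΔH_II = −52 kJ, so reaction I has the more negative ΔH; |ΔH_I − ΔH_II| = 52 kJ.

Reaction I, by 52 kJ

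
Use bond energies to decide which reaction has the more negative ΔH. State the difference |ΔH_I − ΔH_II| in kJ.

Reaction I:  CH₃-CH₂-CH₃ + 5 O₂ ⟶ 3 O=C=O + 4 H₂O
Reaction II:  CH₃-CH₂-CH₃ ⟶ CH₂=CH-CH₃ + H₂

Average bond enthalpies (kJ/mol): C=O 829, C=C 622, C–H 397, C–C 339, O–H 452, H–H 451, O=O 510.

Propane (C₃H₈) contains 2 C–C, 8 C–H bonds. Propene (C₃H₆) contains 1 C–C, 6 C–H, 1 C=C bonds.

Reaction I:
  Bonds broken (reactants):
    C–C: 2 × 339 = 678
    C–H: 8 × 397 = 3176
    O=O: 5 × 510 = 2550
    Σ(broken) = 6404 kJ
  Bonds formed (products):
    C=O: 6 × 829 = 4974
    O–H: 8 × 452 = 3616
    Σ(formed) = 8590 kJ
  ΔH_I = 6404 − 8590 = −2186 kJ
Reaction II:
  Bonds broken (reactants):
    C–C: 2 × 339 = 678
    C–H: 8 × 397 = 3176
    Σ(broken) = 3854 kJ
  Bonds formed (products):
    C–C: 1 × 339 = 339
    C–H: 6 × 397 = 2382
    C=C: 1 × 622 = 622
    H–H: 1 × 451 = 451
    Σ(formed) = 3794 kJ
  ΔH_II = 3854 − 3794 = +60 kJ
ΔH_I − ΔH_II = −2246 kJ, so reaction I has the more negative ΔH; |ΔH_I − ΔH_II| = 2246 kJ.

Reaction I, by 2246 kJ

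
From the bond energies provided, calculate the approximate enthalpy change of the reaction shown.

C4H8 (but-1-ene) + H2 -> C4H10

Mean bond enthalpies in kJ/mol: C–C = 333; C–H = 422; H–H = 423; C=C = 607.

Bonds broken (reactants):
  C–C: 2 × 333 = 666
  C–H: 8 × 422 = 3376
  C=C: 1 × 607 = 607
  H–H: 1 × 423 = 423
  Σ(broken) = 5072 kJ
Bonds formed (products):
  C–C: 3 × 333 = 999
  C–H: 10 × 422 = 4220
  Σ(formed) = 5219 kJ
ΔH = Σ(broken) − Σ(formed) = 5072 − 5219 = −147 kJ

ΔH ≈ −147 kJ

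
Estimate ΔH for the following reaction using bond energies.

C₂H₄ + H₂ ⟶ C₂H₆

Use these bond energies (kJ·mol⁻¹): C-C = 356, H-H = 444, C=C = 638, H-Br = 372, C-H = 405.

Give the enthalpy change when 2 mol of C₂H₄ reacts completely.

Bonds broken (reactants):
  C-H: 4 × 405 = 1620
  C=C: 1 × 638 = 638
  H-H: 1 × 444 = 444
  Σ(broken) = 2702 kJ
Bonds formed (products):
  C-C: 1 × 356 = 356
  C-H: 6 × 405 = 2430
  Σ(formed) = 2786 kJ
ΔH = Σ(broken) − Σ(formed) = 2702 − 2786 = −84 kJ
For 2× the reaction as written: 2 × (−84) = −168 kJ

ΔH = −168 kJ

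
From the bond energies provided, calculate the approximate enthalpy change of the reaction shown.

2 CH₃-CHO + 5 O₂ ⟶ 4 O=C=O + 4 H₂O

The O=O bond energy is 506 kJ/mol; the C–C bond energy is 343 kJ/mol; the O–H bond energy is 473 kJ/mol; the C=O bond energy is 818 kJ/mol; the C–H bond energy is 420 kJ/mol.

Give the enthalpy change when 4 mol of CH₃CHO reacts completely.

ΔH = −4232 kJ

Bonds broken (reactants):
  C–C: 2 × 343 = 686
  C–H: 8 × 420 = 3360
  C=O: 2 × 818 = 1636
  O=O: 5 × 506 = 2530
  Σ(broken) = 8212 kJ
Bonds formed (products):
  C=O: 8 × 818 = 6544
  O–H: 8 × 473 = 3784
  Σ(formed) = 10328 kJ
ΔH = Σ(broken) − Σ(formed) = 8212 − 10328 = −2116 kJ
For 2× the reaction as written: 2 × (−2116) = −4232 kJ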